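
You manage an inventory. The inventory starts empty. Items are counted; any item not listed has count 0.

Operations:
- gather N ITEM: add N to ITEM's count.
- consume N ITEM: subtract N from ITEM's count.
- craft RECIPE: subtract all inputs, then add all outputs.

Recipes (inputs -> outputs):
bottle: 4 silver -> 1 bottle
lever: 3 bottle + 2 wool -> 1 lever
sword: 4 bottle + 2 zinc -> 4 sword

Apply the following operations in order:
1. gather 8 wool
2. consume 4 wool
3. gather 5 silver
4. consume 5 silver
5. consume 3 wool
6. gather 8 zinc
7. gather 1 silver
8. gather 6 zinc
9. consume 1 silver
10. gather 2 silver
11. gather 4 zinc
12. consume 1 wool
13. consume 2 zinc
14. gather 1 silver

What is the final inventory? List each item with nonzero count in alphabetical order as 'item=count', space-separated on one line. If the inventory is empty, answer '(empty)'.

After 1 (gather 8 wool): wool=8
After 2 (consume 4 wool): wool=4
After 3 (gather 5 silver): silver=5 wool=4
After 4 (consume 5 silver): wool=4
After 5 (consume 3 wool): wool=1
After 6 (gather 8 zinc): wool=1 zinc=8
After 7 (gather 1 silver): silver=1 wool=1 zinc=8
After 8 (gather 6 zinc): silver=1 wool=1 zinc=14
After 9 (consume 1 silver): wool=1 zinc=14
After 10 (gather 2 silver): silver=2 wool=1 zinc=14
After 11 (gather 4 zinc): silver=2 wool=1 zinc=18
After 12 (consume 1 wool): silver=2 zinc=18
After 13 (consume 2 zinc): silver=2 zinc=16
After 14 (gather 1 silver): silver=3 zinc=16

Answer: silver=3 zinc=16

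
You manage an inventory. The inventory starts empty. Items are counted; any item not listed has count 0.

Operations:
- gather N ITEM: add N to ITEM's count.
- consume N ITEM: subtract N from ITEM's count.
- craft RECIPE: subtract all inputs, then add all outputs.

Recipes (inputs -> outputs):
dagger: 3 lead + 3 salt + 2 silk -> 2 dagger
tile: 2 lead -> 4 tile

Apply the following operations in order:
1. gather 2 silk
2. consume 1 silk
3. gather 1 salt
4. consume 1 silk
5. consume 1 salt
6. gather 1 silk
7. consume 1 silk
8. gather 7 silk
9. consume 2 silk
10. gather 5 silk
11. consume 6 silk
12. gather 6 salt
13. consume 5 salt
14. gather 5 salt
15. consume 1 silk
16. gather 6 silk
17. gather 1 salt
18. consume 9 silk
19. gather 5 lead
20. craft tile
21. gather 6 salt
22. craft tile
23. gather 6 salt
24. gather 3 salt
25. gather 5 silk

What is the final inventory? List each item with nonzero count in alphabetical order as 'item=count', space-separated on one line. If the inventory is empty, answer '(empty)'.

After 1 (gather 2 silk): silk=2
After 2 (consume 1 silk): silk=1
After 3 (gather 1 salt): salt=1 silk=1
After 4 (consume 1 silk): salt=1
After 5 (consume 1 salt): (empty)
After 6 (gather 1 silk): silk=1
After 7 (consume 1 silk): (empty)
After 8 (gather 7 silk): silk=7
After 9 (consume 2 silk): silk=5
After 10 (gather 5 silk): silk=10
After 11 (consume 6 silk): silk=4
After 12 (gather 6 salt): salt=6 silk=4
After 13 (consume 5 salt): salt=1 silk=4
After 14 (gather 5 salt): salt=6 silk=4
After 15 (consume 1 silk): salt=6 silk=3
After 16 (gather 6 silk): salt=6 silk=9
After 17 (gather 1 salt): salt=7 silk=9
After 18 (consume 9 silk): salt=7
After 19 (gather 5 lead): lead=5 salt=7
After 20 (craft tile): lead=3 salt=7 tile=4
After 21 (gather 6 salt): lead=3 salt=13 tile=4
After 22 (craft tile): lead=1 salt=13 tile=8
After 23 (gather 6 salt): lead=1 salt=19 tile=8
After 24 (gather 3 salt): lead=1 salt=22 tile=8
After 25 (gather 5 silk): lead=1 salt=22 silk=5 tile=8

Answer: lead=1 salt=22 silk=5 tile=8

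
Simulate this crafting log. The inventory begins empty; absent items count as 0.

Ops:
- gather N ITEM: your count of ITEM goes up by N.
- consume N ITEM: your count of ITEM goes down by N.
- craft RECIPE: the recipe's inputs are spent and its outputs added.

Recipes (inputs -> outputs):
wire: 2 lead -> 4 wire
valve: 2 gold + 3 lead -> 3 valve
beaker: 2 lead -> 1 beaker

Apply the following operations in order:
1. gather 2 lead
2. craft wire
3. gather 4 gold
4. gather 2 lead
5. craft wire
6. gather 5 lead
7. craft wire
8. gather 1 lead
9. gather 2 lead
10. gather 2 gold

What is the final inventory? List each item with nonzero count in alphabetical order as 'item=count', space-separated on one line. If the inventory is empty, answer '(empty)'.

After 1 (gather 2 lead): lead=2
After 2 (craft wire): wire=4
After 3 (gather 4 gold): gold=4 wire=4
After 4 (gather 2 lead): gold=4 lead=2 wire=4
After 5 (craft wire): gold=4 wire=8
After 6 (gather 5 lead): gold=4 lead=5 wire=8
After 7 (craft wire): gold=4 lead=3 wire=12
After 8 (gather 1 lead): gold=4 lead=4 wire=12
After 9 (gather 2 lead): gold=4 lead=6 wire=12
After 10 (gather 2 gold): gold=6 lead=6 wire=12

Answer: gold=6 lead=6 wire=12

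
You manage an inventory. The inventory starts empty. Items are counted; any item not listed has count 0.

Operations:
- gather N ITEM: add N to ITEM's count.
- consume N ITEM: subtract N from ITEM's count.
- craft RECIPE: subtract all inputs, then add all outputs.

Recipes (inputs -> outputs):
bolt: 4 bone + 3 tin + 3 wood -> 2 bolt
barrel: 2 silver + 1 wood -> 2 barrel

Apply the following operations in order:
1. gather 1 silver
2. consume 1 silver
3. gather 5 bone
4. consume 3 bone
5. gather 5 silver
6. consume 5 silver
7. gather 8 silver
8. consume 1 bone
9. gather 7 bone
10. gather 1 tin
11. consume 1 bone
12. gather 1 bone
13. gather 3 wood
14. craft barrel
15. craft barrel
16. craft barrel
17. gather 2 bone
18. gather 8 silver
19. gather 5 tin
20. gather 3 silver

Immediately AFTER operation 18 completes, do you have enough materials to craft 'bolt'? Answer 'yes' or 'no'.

Answer: no

Derivation:
After 1 (gather 1 silver): silver=1
After 2 (consume 1 silver): (empty)
After 3 (gather 5 bone): bone=5
After 4 (consume 3 bone): bone=2
After 5 (gather 5 silver): bone=2 silver=5
After 6 (consume 5 silver): bone=2
After 7 (gather 8 silver): bone=2 silver=8
After 8 (consume 1 bone): bone=1 silver=8
After 9 (gather 7 bone): bone=8 silver=8
After 10 (gather 1 tin): bone=8 silver=8 tin=1
After 11 (consume 1 bone): bone=7 silver=8 tin=1
After 12 (gather 1 bone): bone=8 silver=8 tin=1
After 13 (gather 3 wood): bone=8 silver=8 tin=1 wood=3
After 14 (craft barrel): barrel=2 bone=8 silver=6 tin=1 wood=2
After 15 (craft barrel): barrel=4 bone=8 silver=4 tin=1 wood=1
After 16 (craft barrel): barrel=6 bone=8 silver=2 tin=1
After 17 (gather 2 bone): barrel=6 bone=10 silver=2 tin=1
After 18 (gather 8 silver): barrel=6 bone=10 silver=10 tin=1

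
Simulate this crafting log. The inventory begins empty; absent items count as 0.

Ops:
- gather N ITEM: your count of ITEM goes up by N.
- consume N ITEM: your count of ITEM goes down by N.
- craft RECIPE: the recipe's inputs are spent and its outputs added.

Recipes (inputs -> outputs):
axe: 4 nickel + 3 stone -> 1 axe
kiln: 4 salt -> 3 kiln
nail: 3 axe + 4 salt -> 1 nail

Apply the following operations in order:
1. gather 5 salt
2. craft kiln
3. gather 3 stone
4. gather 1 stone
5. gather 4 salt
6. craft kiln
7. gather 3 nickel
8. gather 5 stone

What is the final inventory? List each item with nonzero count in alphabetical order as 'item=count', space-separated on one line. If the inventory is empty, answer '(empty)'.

Answer: kiln=6 nickel=3 salt=1 stone=9

Derivation:
After 1 (gather 5 salt): salt=5
After 2 (craft kiln): kiln=3 salt=1
After 3 (gather 3 stone): kiln=3 salt=1 stone=3
After 4 (gather 1 stone): kiln=3 salt=1 stone=4
After 5 (gather 4 salt): kiln=3 salt=5 stone=4
After 6 (craft kiln): kiln=6 salt=1 stone=4
After 7 (gather 3 nickel): kiln=6 nickel=3 salt=1 stone=4
After 8 (gather 5 stone): kiln=6 nickel=3 salt=1 stone=9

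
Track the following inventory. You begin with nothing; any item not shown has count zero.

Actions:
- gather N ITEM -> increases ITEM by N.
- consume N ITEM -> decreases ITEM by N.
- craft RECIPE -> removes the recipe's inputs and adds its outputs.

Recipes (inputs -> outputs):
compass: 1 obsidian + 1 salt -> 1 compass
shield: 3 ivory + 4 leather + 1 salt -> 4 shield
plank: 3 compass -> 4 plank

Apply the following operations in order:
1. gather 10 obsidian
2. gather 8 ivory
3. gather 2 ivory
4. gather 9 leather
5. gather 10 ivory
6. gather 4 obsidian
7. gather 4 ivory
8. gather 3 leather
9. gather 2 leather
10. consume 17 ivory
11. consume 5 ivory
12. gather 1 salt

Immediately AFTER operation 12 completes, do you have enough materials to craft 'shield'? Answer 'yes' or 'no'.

After 1 (gather 10 obsidian): obsidian=10
After 2 (gather 8 ivory): ivory=8 obsidian=10
After 3 (gather 2 ivory): ivory=10 obsidian=10
After 4 (gather 9 leather): ivory=10 leather=9 obsidian=10
After 5 (gather 10 ivory): ivory=20 leather=9 obsidian=10
After 6 (gather 4 obsidian): ivory=20 leather=9 obsidian=14
After 7 (gather 4 ivory): ivory=24 leather=9 obsidian=14
After 8 (gather 3 leather): ivory=24 leather=12 obsidian=14
After 9 (gather 2 leather): ivory=24 leather=14 obsidian=14
After 10 (consume 17 ivory): ivory=7 leather=14 obsidian=14
After 11 (consume 5 ivory): ivory=2 leather=14 obsidian=14
After 12 (gather 1 salt): ivory=2 leather=14 obsidian=14 salt=1

Answer: no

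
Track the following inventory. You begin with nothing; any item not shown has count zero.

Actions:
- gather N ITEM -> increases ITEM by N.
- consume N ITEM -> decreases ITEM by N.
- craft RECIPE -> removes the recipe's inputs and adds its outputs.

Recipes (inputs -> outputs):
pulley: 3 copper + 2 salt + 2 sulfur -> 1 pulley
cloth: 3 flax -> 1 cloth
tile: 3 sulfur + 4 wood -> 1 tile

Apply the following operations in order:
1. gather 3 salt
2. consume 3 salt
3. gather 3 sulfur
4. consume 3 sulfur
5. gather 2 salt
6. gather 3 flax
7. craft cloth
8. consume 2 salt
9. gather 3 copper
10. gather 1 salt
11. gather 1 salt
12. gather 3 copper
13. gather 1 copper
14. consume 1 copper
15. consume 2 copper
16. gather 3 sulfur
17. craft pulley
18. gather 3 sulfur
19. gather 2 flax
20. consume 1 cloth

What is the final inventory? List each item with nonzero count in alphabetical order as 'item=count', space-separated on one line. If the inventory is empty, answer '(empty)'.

After 1 (gather 3 salt): salt=3
After 2 (consume 3 salt): (empty)
After 3 (gather 3 sulfur): sulfur=3
After 4 (consume 3 sulfur): (empty)
After 5 (gather 2 salt): salt=2
After 6 (gather 3 flax): flax=3 salt=2
After 7 (craft cloth): cloth=1 salt=2
After 8 (consume 2 salt): cloth=1
After 9 (gather 3 copper): cloth=1 copper=3
After 10 (gather 1 salt): cloth=1 copper=3 salt=1
After 11 (gather 1 salt): cloth=1 copper=3 salt=2
After 12 (gather 3 copper): cloth=1 copper=6 salt=2
After 13 (gather 1 copper): cloth=1 copper=7 salt=2
After 14 (consume 1 copper): cloth=1 copper=6 salt=2
After 15 (consume 2 copper): cloth=1 copper=4 salt=2
After 16 (gather 3 sulfur): cloth=1 copper=4 salt=2 sulfur=3
After 17 (craft pulley): cloth=1 copper=1 pulley=1 sulfur=1
After 18 (gather 3 sulfur): cloth=1 copper=1 pulley=1 sulfur=4
After 19 (gather 2 flax): cloth=1 copper=1 flax=2 pulley=1 sulfur=4
After 20 (consume 1 cloth): copper=1 flax=2 pulley=1 sulfur=4

Answer: copper=1 flax=2 pulley=1 sulfur=4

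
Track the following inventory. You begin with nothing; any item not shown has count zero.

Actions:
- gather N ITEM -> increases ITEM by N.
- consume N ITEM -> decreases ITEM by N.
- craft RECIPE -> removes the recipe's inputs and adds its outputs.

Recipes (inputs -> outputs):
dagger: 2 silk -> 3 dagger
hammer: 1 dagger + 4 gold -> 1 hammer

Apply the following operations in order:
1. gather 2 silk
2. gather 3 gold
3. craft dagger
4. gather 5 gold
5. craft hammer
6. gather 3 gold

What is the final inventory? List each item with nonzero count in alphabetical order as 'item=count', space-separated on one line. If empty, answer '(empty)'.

After 1 (gather 2 silk): silk=2
After 2 (gather 3 gold): gold=3 silk=2
After 3 (craft dagger): dagger=3 gold=3
After 4 (gather 5 gold): dagger=3 gold=8
After 5 (craft hammer): dagger=2 gold=4 hammer=1
After 6 (gather 3 gold): dagger=2 gold=7 hammer=1

Answer: dagger=2 gold=7 hammer=1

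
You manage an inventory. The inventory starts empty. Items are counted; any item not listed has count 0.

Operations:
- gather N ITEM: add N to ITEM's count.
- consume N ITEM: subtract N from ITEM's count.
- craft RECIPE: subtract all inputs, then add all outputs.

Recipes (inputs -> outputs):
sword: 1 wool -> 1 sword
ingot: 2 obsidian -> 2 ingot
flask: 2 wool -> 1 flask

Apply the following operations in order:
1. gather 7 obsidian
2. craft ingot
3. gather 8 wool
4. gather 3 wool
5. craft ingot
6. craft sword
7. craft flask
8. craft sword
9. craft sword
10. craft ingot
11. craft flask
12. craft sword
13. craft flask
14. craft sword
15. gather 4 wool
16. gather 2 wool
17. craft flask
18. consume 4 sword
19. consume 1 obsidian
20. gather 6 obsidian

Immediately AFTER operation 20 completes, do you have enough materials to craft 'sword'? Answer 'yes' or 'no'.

After 1 (gather 7 obsidian): obsidian=7
After 2 (craft ingot): ingot=2 obsidian=5
After 3 (gather 8 wool): ingot=2 obsidian=5 wool=8
After 4 (gather 3 wool): ingot=2 obsidian=5 wool=11
After 5 (craft ingot): ingot=4 obsidian=3 wool=11
After 6 (craft sword): ingot=4 obsidian=3 sword=1 wool=10
After 7 (craft flask): flask=1 ingot=4 obsidian=3 sword=1 wool=8
After 8 (craft sword): flask=1 ingot=4 obsidian=3 sword=2 wool=7
After 9 (craft sword): flask=1 ingot=4 obsidian=3 sword=3 wool=6
After 10 (craft ingot): flask=1 ingot=6 obsidian=1 sword=3 wool=6
After 11 (craft flask): flask=2 ingot=6 obsidian=1 sword=3 wool=4
After 12 (craft sword): flask=2 ingot=6 obsidian=1 sword=4 wool=3
After 13 (craft flask): flask=3 ingot=6 obsidian=1 sword=4 wool=1
After 14 (craft sword): flask=3 ingot=6 obsidian=1 sword=5
After 15 (gather 4 wool): flask=3 ingot=6 obsidian=1 sword=5 wool=4
After 16 (gather 2 wool): flask=3 ingot=6 obsidian=1 sword=5 wool=6
After 17 (craft flask): flask=4 ingot=6 obsidian=1 sword=5 wool=4
After 18 (consume 4 sword): flask=4 ingot=6 obsidian=1 sword=1 wool=4
After 19 (consume 1 obsidian): flask=4 ingot=6 sword=1 wool=4
After 20 (gather 6 obsidian): flask=4 ingot=6 obsidian=6 sword=1 wool=4

Answer: yes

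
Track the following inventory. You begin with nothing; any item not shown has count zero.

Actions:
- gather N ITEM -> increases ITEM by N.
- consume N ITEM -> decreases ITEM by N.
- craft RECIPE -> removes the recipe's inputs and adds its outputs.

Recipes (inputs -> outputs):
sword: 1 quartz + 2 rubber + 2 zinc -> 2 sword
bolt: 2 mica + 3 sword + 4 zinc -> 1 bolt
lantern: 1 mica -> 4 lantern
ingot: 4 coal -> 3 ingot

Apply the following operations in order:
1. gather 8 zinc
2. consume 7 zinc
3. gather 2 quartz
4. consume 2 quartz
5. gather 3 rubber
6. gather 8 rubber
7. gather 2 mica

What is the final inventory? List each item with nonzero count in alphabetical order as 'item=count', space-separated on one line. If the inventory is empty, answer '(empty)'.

Answer: mica=2 rubber=11 zinc=1

Derivation:
After 1 (gather 8 zinc): zinc=8
After 2 (consume 7 zinc): zinc=1
After 3 (gather 2 quartz): quartz=2 zinc=1
After 4 (consume 2 quartz): zinc=1
After 5 (gather 3 rubber): rubber=3 zinc=1
After 6 (gather 8 rubber): rubber=11 zinc=1
After 7 (gather 2 mica): mica=2 rubber=11 zinc=1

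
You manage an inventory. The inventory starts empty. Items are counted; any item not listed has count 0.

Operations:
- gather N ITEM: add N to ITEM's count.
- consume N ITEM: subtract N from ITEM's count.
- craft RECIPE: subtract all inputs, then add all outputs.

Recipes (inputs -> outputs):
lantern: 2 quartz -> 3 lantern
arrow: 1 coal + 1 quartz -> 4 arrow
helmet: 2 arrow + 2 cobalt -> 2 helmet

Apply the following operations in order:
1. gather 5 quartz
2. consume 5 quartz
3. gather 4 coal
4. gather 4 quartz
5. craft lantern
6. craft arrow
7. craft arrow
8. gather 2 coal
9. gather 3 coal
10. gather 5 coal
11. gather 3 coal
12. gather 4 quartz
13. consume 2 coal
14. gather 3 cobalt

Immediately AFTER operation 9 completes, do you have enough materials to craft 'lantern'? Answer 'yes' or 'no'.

Answer: no

Derivation:
After 1 (gather 5 quartz): quartz=5
After 2 (consume 5 quartz): (empty)
After 3 (gather 4 coal): coal=4
After 4 (gather 4 quartz): coal=4 quartz=4
After 5 (craft lantern): coal=4 lantern=3 quartz=2
After 6 (craft arrow): arrow=4 coal=3 lantern=3 quartz=1
After 7 (craft arrow): arrow=8 coal=2 lantern=3
After 8 (gather 2 coal): arrow=8 coal=4 lantern=3
After 9 (gather 3 coal): arrow=8 coal=7 lantern=3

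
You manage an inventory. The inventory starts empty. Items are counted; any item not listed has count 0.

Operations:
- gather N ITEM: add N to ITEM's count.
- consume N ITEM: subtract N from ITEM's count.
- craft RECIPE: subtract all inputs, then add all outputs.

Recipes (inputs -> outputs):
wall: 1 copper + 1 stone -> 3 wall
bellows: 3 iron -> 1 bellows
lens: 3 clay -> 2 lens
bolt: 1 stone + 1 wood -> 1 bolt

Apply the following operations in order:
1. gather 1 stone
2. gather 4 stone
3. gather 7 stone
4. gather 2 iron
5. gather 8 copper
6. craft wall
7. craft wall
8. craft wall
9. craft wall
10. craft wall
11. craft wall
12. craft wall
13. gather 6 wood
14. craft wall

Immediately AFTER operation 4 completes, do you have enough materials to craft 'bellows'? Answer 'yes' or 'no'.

Answer: no

Derivation:
After 1 (gather 1 stone): stone=1
After 2 (gather 4 stone): stone=5
After 3 (gather 7 stone): stone=12
After 4 (gather 2 iron): iron=2 stone=12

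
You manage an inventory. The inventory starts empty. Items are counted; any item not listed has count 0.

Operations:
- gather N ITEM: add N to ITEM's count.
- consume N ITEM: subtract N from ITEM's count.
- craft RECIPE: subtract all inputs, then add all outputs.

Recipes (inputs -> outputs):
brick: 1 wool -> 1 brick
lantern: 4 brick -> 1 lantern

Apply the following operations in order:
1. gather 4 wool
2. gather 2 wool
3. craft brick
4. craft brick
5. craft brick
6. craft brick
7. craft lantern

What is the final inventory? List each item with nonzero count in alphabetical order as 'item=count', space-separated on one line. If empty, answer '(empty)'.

Answer: lantern=1 wool=2

Derivation:
After 1 (gather 4 wool): wool=4
After 2 (gather 2 wool): wool=6
After 3 (craft brick): brick=1 wool=5
After 4 (craft brick): brick=2 wool=4
After 5 (craft brick): brick=3 wool=3
After 6 (craft brick): brick=4 wool=2
After 7 (craft lantern): lantern=1 wool=2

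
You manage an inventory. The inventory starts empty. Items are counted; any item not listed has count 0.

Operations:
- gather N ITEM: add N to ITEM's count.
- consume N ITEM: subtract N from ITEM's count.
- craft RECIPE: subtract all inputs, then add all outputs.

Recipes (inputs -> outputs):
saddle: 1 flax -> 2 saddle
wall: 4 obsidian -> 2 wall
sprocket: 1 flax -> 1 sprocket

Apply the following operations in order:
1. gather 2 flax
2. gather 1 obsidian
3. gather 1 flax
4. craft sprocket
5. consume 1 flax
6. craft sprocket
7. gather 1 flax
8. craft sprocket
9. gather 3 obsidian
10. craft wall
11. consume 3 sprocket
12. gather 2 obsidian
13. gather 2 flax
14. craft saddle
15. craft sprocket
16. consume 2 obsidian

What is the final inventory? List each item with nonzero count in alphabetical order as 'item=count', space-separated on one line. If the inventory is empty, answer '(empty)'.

After 1 (gather 2 flax): flax=2
After 2 (gather 1 obsidian): flax=2 obsidian=1
After 3 (gather 1 flax): flax=3 obsidian=1
After 4 (craft sprocket): flax=2 obsidian=1 sprocket=1
After 5 (consume 1 flax): flax=1 obsidian=1 sprocket=1
After 6 (craft sprocket): obsidian=1 sprocket=2
After 7 (gather 1 flax): flax=1 obsidian=1 sprocket=2
After 8 (craft sprocket): obsidian=1 sprocket=3
After 9 (gather 3 obsidian): obsidian=4 sprocket=3
After 10 (craft wall): sprocket=3 wall=2
After 11 (consume 3 sprocket): wall=2
After 12 (gather 2 obsidian): obsidian=2 wall=2
After 13 (gather 2 flax): flax=2 obsidian=2 wall=2
After 14 (craft saddle): flax=1 obsidian=2 saddle=2 wall=2
After 15 (craft sprocket): obsidian=2 saddle=2 sprocket=1 wall=2
After 16 (consume 2 obsidian): saddle=2 sprocket=1 wall=2

Answer: saddle=2 sprocket=1 wall=2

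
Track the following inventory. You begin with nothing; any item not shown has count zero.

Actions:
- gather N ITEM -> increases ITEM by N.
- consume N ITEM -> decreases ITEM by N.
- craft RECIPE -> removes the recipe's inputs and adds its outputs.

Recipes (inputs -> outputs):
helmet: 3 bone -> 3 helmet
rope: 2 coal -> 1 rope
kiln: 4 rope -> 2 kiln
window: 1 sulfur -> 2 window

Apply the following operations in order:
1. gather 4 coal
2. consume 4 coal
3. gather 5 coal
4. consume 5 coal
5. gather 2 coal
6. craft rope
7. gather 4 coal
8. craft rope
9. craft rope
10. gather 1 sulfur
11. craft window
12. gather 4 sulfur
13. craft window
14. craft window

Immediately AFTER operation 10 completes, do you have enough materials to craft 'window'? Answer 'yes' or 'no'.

Answer: yes

Derivation:
After 1 (gather 4 coal): coal=4
After 2 (consume 4 coal): (empty)
After 3 (gather 5 coal): coal=5
After 4 (consume 5 coal): (empty)
After 5 (gather 2 coal): coal=2
After 6 (craft rope): rope=1
After 7 (gather 4 coal): coal=4 rope=1
After 8 (craft rope): coal=2 rope=2
After 9 (craft rope): rope=3
After 10 (gather 1 sulfur): rope=3 sulfur=1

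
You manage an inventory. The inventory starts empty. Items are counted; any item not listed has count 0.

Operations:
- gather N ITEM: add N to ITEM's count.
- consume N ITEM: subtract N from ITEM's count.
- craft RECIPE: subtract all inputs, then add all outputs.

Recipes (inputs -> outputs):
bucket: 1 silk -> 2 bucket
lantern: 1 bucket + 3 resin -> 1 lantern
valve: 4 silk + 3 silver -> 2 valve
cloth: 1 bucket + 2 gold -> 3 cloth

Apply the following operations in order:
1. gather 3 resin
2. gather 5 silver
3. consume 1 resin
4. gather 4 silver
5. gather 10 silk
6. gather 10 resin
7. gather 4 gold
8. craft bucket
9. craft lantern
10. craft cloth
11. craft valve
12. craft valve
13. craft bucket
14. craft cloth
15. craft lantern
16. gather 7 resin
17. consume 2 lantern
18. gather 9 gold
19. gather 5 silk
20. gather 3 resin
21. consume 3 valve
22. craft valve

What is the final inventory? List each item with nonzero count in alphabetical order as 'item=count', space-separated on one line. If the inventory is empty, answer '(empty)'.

Answer: cloth=6 gold=9 resin=16 silk=1 valve=3

Derivation:
After 1 (gather 3 resin): resin=3
After 2 (gather 5 silver): resin=3 silver=5
After 3 (consume 1 resin): resin=2 silver=5
After 4 (gather 4 silver): resin=2 silver=9
After 5 (gather 10 silk): resin=2 silk=10 silver=9
After 6 (gather 10 resin): resin=12 silk=10 silver=9
After 7 (gather 4 gold): gold=4 resin=12 silk=10 silver=9
After 8 (craft bucket): bucket=2 gold=4 resin=12 silk=9 silver=9
After 9 (craft lantern): bucket=1 gold=4 lantern=1 resin=9 silk=9 silver=9
After 10 (craft cloth): cloth=3 gold=2 lantern=1 resin=9 silk=9 silver=9
After 11 (craft valve): cloth=3 gold=2 lantern=1 resin=9 silk=5 silver=6 valve=2
After 12 (craft valve): cloth=3 gold=2 lantern=1 resin=9 silk=1 silver=3 valve=4
After 13 (craft bucket): bucket=2 cloth=3 gold=2 lantern=1 resin=9 silver=3 valve=4
After 14 (craft cloth): bucket=1 cloth=6 lantern=1 resin=9 silver=3 valve=4
After 15 (craft lantern): cloth=6 lantern=2 resin=6 silver=3 valve=4
After 16 (gather 7 resin): cloth=6 lantern=2 resin=13 silver=3 valve=4
After 17 (consume 2 lantern): cloth=6 resin=13 silver=3 valve=4
After 18 (gather 9 gold): cloth=6 gold=9 resin=13 silver=3 valve=4
After 19 (gather 5 silk): cloth=6 gold=9 resin=13 silk=5 silver=3 valve=4
After 20 (gather 3 resin): cloth=6 gold=9 resin=16 silk=5 silver=3 valve=4
After 21 (consume 3 valve): cloth=6 gold=9 resin=16 silk=5 silver=3 valve=1
After 22 (craft valve): cloth=6 gold=9 resin=16 silk=1 valve=3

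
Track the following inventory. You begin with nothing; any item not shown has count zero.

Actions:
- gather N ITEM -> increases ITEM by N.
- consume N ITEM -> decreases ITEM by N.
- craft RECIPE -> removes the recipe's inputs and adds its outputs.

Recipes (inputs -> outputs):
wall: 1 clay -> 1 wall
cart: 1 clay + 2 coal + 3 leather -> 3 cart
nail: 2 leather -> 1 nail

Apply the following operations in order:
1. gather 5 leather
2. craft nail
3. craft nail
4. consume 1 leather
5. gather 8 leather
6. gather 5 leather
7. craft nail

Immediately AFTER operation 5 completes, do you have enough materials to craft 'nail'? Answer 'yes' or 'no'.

Answer: yes

Derivation:
After 1 (gather 5 leather): leather=5
After 2 (craft nail): leather=3 nail=1
After 3 (craft nail): leather=1 nail=2
After 4 (consume 1 leather): nail=2
After 5 (gather 8 leather): leather=8 nail=2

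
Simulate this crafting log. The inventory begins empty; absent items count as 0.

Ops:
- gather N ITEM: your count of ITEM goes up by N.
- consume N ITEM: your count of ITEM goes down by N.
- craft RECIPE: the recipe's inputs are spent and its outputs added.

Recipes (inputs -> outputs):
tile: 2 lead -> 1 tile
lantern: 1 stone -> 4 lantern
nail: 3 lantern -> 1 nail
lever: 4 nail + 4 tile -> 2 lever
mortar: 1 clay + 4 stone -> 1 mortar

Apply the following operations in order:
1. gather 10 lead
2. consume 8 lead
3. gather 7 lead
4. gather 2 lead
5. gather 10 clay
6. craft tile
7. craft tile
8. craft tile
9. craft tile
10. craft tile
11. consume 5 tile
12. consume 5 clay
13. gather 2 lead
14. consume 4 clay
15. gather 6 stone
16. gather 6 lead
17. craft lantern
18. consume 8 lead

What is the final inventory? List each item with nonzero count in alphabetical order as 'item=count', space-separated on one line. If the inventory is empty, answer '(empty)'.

After 1 (gather 10 lead): lead=10
After 2 (consume 8 lead): lead=2
After 3 (gather 7 lead): lead=9
After 4 (gather 2 lead): lead=11
After 5 (gather 10 clay): clay=10 lead=11
After 6 (craft tile): clay=10 lead=9 tile=1
After 7 (craft tile): clay=10 lead=7 tile=2
After 8 (craft tile): clay=10 lead=5 tile=3
After 9 (craft tile): clay=10 lead=3 tile=4
After 10 (craft tile): clay=10 lead=1 tile=5
After 11 (consume 5 tile): clay=10 lead=1
After 12 (consume 5 clay): clay=5 lead=1
After 13 (gather 2 lead): clay=5 lead=3
After 14 (consume 4 clay): clay=1 lead=3
After 15 (gather 6 stone): clay=1 lead=3 stone=6
After 16 (gather 6 lead): clay=1 lead=9 stone=6
After 17 (craft lantern): clay=1 lantern=4 lead=9 stone=5
After 18 (consume 8 lead): clay=1 lantern=4 lead=1 stone=5

Answer: clay=1 lantern=4 lead=1 stone=5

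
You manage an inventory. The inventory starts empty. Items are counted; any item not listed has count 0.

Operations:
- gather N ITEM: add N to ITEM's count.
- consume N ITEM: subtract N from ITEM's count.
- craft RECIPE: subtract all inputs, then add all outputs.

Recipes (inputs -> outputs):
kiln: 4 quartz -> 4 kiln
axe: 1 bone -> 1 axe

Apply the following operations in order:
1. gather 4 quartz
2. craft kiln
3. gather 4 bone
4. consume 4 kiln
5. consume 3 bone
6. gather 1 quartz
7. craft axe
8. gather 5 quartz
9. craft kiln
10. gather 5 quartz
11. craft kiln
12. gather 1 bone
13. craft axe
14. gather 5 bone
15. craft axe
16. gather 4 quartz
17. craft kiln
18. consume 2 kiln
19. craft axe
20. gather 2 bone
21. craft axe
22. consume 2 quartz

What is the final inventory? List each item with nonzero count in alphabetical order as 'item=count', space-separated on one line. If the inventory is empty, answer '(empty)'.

After 1 (gather 4 quartz): quartz=4
After 2 (craft kiln): kiln=4
After 3 (gather 4 bone): bone=4 kiln=4
After 4 (consume 4 kiln): bone=4
After 5 (consume 3 bone): bone=1
After 6 (gather 1 quartz): bone=1 quartz=1
After 7 (craft axe): axe=1 quartz=1
After 8 (gather 5 quartz): axe=1 quartz=6
After 9 (craft kiln): axe=1 kiln=4 quartz=2
After 10 (gather 5 quartz): axe=1 kiln=4 quartz=7
After 11 (craft kiln): axe=1 kiln=8 quartz=3
After 12 (gather 1 bone): axe=1 bone=1 kiln=8 quartz=3
After 13 (craft axe): axe=2 kiln=8 quartz=3
After 14 (gather 5 bone): axe=2 bone=5 kiln=8 quartz=3
After 15 (craft axe): axe=3 bone=4 kiln=8 quartz=3
After 16 (gather 4 quartz): axe=3 bone=4 kiln=8 quartz=7
After 17 (craft kiln): axe=3 bone=4 kiln=12 quartz=3
After 18 (consume 2 kiln): axe=3 bone=4 kiln=10 quartz=3
After 19 (craft axe): axe=4 bone=3 kiln=10 quartz=3
After 20 (gather 2 bone): axe=4 bone=5 kiln=10 quartz=3
After 21 (craft axe): axe=5 bone=4 kiln=10 quartz=3
After 22 (consume 2 quartz): axe=5 bone=4 kiln=10 quartz=1

Answer: axe=5 bone=4 kiln=10 quartz=1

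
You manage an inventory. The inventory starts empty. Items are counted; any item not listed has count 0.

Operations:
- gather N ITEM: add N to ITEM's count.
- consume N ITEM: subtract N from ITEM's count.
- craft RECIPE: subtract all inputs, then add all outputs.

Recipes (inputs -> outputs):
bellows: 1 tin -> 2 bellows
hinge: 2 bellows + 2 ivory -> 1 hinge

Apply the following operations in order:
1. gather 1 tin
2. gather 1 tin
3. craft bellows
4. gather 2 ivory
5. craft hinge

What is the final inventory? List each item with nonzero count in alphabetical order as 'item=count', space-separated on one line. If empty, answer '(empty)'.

After 1 (gather 1 tin): tin=1
After 2 (gather 1 tin): tin=2
After 3 (craft bellows): bellows=2 tin=1
After 4 (gather 2 ivory): bellows=2 ivory=2 tin=1
After 5 (craft hinge): hinge=1 tin=1

Answer: hinge=1 tin=1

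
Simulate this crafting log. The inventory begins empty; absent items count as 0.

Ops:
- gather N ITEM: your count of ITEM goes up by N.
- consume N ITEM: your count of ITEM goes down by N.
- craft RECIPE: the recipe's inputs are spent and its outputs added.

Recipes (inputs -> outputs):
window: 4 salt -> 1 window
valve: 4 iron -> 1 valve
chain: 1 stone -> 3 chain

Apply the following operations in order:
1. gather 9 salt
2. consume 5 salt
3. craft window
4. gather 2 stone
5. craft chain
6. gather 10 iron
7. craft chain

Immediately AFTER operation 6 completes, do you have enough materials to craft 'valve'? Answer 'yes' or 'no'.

Answer: yes

Derivation:
After 1 (gather 9 salt): salt=9
After 2 (consume 5 salt): salt=4
After 3 (craft window): window=1
After 4 (gather 2 stone): stone=2 window=1
After 5 (craft chain): chain=3 stone=1 window=1
After 6 (gather 10 iron): chain=3 iron=10 stone=1 window=1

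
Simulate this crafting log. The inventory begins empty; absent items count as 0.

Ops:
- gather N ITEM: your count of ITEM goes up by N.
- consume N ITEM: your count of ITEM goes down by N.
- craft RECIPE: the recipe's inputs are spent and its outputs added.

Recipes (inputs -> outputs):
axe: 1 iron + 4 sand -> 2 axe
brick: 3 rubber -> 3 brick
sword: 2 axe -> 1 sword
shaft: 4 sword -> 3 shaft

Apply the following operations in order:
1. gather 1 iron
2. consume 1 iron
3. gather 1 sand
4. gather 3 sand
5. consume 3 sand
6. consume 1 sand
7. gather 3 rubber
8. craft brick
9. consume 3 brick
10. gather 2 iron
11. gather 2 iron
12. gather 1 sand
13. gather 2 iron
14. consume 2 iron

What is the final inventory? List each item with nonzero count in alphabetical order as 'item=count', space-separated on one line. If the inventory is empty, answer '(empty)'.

After 1 (gather 1 iron): iron=1
After 2 (consume 1 iron): (empty)
After 3 (gather 1 sand): sand=1
After 4 (gather 3 sand): sand=4
After 5 (consume 3 sand): sand=1
After 6 (consume 1 sand): (empty)
After 7 (gather 3 rubber): rubber=3
After 8 (craft brick): brick=3
After 9 (consume 3 brick): (empty)
After 10 (gather 2 iron): iron=2
After 11 (gather 2 iron): iron=4
After 12 (gather 1 sand): iron=4 sand=1
After 13 (gather 2 iron): iron=6 sand=1
After 14 (consume 2 iron): iron=4 sand=1

Answer: iron=4 sand=1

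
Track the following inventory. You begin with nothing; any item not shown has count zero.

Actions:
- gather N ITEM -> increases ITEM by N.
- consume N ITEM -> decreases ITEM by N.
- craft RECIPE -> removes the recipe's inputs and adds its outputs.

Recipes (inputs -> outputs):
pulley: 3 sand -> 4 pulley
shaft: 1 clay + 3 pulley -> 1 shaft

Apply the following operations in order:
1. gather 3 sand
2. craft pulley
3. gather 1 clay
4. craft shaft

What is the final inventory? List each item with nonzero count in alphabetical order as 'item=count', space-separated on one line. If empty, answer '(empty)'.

After 1 (gather 3 sand): sand=3
After 2 (craft pulley): pulley=4
After 3 (gather 1 clay): clay=1 pulley=4
After 4 (craft shaft): pulley=1 shaft=1

Answer: pulley=1 shaft=1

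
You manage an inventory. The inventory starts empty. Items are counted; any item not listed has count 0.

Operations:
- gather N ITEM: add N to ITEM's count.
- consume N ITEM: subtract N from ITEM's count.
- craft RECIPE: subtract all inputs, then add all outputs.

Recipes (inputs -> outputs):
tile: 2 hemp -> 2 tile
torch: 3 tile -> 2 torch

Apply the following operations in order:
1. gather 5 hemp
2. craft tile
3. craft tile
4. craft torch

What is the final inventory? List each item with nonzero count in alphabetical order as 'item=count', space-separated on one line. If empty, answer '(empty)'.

After 1 (gather 5 hemp): hemp=5
After 2 (craft tile): hemp=3 tile=2
After 3 (craft tile): hemp=1 tile=4
After 4 (craft torch): hemp=1 tile=1 torch=2

Answer: hemp=1 tile=1 torch=2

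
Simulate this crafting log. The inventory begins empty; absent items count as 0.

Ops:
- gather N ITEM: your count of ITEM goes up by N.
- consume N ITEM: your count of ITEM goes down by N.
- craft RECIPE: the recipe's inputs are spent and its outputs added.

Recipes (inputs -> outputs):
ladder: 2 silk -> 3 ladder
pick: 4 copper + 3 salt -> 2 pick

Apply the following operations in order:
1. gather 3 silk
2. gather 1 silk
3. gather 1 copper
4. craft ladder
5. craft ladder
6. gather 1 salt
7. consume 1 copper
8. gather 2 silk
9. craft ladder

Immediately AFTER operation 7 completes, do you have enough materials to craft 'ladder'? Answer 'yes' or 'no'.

After 1 (gather 3 silk): silk=3
After 2 (gather 1 silk): silk=4
After 3 (gather 1 copper): copper=1 silk=4
After 4 (craft ladder): copper=1 ladder=3 silk=2
After 5 (craft ladder): copper=1 ladder=6
After 6 (gather 1 salt): copper=1 ladder=6 salt=1
After 7 (consume 1 copper): ladder=6 salt=1

Answer: no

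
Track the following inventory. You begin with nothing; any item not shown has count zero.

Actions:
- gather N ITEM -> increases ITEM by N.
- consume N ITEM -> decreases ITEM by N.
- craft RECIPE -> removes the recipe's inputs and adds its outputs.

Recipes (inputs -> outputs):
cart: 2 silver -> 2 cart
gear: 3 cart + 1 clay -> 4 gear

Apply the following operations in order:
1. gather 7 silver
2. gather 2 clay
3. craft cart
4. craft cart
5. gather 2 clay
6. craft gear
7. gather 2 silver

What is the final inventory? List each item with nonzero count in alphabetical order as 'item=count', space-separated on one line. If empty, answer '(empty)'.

Answer: cart=1 clay=3 gear=4 silver=5

Derivation:
After 1 (gather 7 silver): silver=7
After 2 (gather 2 clay): clay=2 silver=7
After 3 (craft cart): cart=2 clay=2 silver=5
After 4 (craft cart): cart=4 clay=2 silver=3
After 5 (gather 2 clay): cart=4 clay=4 silver=3
After 6 (craft gear): cart=1 clay=3 gear=4 silver=3
After 7 (gather 2 silver): cart=1 clay=3 gear=4 silver=5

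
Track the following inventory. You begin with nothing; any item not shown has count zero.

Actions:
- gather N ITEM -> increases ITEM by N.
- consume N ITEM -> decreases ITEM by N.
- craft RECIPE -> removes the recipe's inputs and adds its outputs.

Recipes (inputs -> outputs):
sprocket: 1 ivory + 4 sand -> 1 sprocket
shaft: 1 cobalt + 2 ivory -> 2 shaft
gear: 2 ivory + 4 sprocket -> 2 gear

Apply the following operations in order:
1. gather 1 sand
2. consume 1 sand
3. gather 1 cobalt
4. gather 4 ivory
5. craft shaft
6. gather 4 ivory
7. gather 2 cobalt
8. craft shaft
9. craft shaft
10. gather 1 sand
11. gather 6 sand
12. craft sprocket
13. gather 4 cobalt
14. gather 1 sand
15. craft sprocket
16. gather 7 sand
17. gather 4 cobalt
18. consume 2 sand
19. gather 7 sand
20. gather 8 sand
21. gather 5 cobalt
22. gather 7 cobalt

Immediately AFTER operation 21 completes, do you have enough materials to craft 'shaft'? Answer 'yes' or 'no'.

Answer: no

Derivation:
After 1 (gather 1 sand): sand=1
After 2 (consume 1 sand): (empty)
After 3 (gather 1 cobalt): cobalt=1
After 4 (gather 4 ivory): cobalt=1 ivory=4
After 5 (craft shaft): ivory=2 shaft=2
After 6 (gather 4 ivory): ivory=6 shaft=2
After 7 (gather 2 cobalt): cobalt=2 ivory=6 shaft=2
After 8 (craft shaft): cobalt=1 ivory=4 shaft=4
After 9 (craft shaft): ivory=2 shaft=6
After 10 (gather 1 sand): ivory=2 sand=1 shaft=6
After 11 (gather 6 sand): ivory=2 sand=7 shaft=6
After 12 (craft sprocket): ivory=1 sand=3 shaft=6 sprocket=1
After 13 (gather 4 cobalt): cobalt=4 ivory=1 sand=3 shaft=6 sprocket=1
After 14 (gather 1 sand): cobalt=4 ivory=1 sand=4 shaft=6 sprocket=1
After 15 (craft sprocket): cobalt=4 shaft=6 sprocket=2
After 16 (gather 7 sand): cobalt=4 sand=7 shaft=6 sprocket=2
After 17 (gather 4 cobalt): cobalt=8 sand=7 shaft=6 sprocket=2
After 18 (consume 2 sand): cobalt=8 sand=5 shaft=6 sprocket=2
After 19 (gather 7 sand): cobalt=8 sand=12 shaft=6 sprocket=2
After 20 (gather 8 sand): cobalt=8 sand=20 shaft=6 sprocket=2
After 21 (gather 5 cobalt): cobalt=13 sand=20 shaft=6 sprocket=2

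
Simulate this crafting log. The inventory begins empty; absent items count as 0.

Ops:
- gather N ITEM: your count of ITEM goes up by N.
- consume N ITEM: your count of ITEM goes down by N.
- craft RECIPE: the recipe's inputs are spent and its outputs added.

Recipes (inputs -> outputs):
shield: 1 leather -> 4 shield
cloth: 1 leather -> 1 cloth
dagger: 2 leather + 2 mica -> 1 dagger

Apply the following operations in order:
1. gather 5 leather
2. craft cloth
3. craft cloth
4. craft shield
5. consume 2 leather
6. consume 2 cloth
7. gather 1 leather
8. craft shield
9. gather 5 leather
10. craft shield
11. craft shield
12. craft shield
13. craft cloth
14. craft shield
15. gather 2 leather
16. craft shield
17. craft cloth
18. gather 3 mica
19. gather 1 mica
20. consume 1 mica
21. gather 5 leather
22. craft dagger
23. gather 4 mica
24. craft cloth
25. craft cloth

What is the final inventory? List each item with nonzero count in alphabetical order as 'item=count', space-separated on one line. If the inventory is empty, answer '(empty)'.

Answer: cloth=4 dagger=1 leather=1 mica=5 shield=28

Derivation:
After 1 (gather 5 leather): leather=5
After 2 (craft cloth): cloth=1 leather=4
After 3 (craft cloth): cloth=2 leather=3
After 4 (craft shield): cloth=2 leather=2 shield=4
After 5 (consume 2 leather): cloth=2 shield=4
After 6 (consume 2 cloth): shield=4
After 7 (gather 1 leather): leather=1 shield=4
After 8 (craft shield): shield=8
After 9 (gather 5 leather): leather=5 shield=8
After 10 (craft shield): leather=4 shield=12
After 11 (craft shield): leather=3 shield=16
After 12 (craft shield): leather=2 shield=20
After 13 (craft cloth): cloth=1 leather=1 shield=20
After 14 (craft shield): cloth=1 shield=24
After 15 (gather 2 leather): cloth=1 leather=2 shield=24
After 16 (craft shield): cloth=1 leather=1 shield=28
After 17 (craft cloth): cloth=2 shield=28
After 18 (gather 3 mica): cloth=2 mica=3 shield=28
After 19 (gather 1 mica): cloth=2 mica=4 shield=28
After 20 (consume 1 mica): cloth=2 mica=3 shield=28
After 21 (gather 5 leather): cloth=2 leather=5 mica=3 shield=28
After 22 (craft dagger): cloth=2 dagger=1 leather=3 mica=1 shield=28
After 23 (gather 4 mica): cloth=2 dagger=1 leather=3 mica=5 shield=28
After 24 (craft cloth): cloth=3 dagger=1 leather=2 mica=5 shield=28
After 25 (craft cloth): cloth=4 dagger=1 leather=1 mica=5 shield=28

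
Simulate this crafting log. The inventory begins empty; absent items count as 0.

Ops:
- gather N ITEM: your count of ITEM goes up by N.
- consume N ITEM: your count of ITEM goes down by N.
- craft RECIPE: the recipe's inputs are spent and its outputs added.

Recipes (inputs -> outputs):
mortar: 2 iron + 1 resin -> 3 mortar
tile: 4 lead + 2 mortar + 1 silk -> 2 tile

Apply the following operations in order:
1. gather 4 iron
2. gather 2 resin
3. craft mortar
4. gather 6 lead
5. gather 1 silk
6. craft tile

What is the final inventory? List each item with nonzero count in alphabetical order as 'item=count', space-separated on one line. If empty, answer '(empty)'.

Answer: iron=2 lead=2 mortar=1 resin=1 tile=2

Derivation:
After 1 (gather 4 iron): iron=4
After 2 (gather 2 resin): iron=4 resin=2
After 3 (craft mortar): iron=2 mortar=3 resin=1
After 4 (gather 6 lead): iron=2 lead=6 mortar=3 resin=1
After 5 (gather 1 silk): iron=2 lead=6 mortar=3 resin=1 silk=1
After 6 (craft tile): iron=2 lead=2 mortar=1 resin=1 tile=2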